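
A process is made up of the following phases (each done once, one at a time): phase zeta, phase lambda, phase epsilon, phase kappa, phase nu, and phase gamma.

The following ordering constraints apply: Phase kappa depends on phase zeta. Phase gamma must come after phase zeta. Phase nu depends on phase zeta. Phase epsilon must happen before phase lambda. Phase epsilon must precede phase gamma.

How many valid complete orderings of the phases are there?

70

The phases with no prerequisites are phase zeta, phase epsilon; any of them can be placed first.
Enumerating by repeatedly choosing an available phase (one whose prerequisites are all placed) gives 70 distinct complete orderings.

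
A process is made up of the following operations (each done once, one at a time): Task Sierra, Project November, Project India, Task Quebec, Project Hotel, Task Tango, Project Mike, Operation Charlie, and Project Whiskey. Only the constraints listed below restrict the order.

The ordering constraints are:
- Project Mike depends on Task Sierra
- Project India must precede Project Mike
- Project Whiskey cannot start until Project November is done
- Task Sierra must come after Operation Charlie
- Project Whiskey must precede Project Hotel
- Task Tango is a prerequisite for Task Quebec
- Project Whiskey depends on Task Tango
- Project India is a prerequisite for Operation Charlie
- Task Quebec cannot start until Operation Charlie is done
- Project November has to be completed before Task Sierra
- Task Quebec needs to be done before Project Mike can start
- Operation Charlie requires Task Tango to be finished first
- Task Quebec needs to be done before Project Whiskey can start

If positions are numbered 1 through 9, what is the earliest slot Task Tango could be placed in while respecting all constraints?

1

No constraint forces any other operation before Task Tango, so it can be placed first.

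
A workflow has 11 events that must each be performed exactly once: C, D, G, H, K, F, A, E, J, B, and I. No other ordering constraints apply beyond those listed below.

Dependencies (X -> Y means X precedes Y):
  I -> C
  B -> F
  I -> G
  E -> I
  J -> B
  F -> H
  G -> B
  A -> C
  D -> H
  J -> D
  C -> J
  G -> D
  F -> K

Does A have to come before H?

Chaining the stated constraints: A → C → J → D → H.
Hence A necessarily comes before H.

Yes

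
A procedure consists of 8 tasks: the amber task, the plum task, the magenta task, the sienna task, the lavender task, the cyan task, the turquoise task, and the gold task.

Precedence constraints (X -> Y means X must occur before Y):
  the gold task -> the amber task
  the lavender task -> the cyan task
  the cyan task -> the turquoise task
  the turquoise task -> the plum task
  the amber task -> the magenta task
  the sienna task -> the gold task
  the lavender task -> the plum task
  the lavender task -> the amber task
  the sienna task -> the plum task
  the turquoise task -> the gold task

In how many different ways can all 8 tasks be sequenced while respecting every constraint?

The tasks with no prerequisites are the sienna task, the lavender task; any of them can be placed first.
Systematically extending each partial ordering one task at a time and counting, there are 16 complete orderings.

16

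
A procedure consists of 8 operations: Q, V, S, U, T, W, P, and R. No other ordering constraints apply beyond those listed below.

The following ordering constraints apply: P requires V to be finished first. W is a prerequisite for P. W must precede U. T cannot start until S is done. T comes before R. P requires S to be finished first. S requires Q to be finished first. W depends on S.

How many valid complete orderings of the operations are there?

115

The operations with no prerequisites are Q, V; any of them can be placed first.
Enumerating by repeatedly choosing an available operation (one whose prerequisites are all placed) gives 115 distinct complete orderings.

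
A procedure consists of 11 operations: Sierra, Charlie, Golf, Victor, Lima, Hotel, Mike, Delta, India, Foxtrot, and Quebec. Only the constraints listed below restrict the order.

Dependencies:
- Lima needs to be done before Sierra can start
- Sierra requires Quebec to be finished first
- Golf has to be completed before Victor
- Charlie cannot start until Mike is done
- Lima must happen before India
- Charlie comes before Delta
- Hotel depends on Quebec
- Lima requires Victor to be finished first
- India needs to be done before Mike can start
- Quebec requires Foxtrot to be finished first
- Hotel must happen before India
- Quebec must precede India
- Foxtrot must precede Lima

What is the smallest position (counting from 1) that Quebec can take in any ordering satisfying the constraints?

2

Working backwards through the constraints from Quebec, its only required predecessor is Foxtrot.
So at minimum 1 operation comes before Quebec, putting Quebec no earlier than position 2. That position is achievable by scheduling exactly that predecessor first.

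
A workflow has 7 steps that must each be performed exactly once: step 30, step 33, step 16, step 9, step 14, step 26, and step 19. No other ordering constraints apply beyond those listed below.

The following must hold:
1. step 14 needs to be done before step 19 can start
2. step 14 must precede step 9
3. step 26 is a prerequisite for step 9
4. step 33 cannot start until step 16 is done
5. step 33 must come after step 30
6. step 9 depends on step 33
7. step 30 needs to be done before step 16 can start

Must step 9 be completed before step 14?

In fact the dependencies run the other way: step 14 → step 9.
So step 9 never precedes step 14.

No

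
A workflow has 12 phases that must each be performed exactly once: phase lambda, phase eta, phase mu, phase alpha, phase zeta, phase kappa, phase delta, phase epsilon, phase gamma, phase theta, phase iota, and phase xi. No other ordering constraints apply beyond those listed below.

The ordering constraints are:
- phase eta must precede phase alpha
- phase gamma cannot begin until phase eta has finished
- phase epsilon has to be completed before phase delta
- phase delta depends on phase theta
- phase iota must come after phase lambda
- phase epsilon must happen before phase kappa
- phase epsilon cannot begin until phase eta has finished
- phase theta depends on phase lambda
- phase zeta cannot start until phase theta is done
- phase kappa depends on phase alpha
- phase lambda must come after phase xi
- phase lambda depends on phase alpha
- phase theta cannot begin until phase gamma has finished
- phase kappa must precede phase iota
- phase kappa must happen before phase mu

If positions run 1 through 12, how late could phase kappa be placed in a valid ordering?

10

Following every chain forward from phase kappa, the phases that must come later are phase mu, phase iota — 2 of them.
With 2 mandatory successors out of 12 phases total, the latest slot for phase kappa is 12−2 = 10, and it's reachable by doing all non-successors before phase kappa.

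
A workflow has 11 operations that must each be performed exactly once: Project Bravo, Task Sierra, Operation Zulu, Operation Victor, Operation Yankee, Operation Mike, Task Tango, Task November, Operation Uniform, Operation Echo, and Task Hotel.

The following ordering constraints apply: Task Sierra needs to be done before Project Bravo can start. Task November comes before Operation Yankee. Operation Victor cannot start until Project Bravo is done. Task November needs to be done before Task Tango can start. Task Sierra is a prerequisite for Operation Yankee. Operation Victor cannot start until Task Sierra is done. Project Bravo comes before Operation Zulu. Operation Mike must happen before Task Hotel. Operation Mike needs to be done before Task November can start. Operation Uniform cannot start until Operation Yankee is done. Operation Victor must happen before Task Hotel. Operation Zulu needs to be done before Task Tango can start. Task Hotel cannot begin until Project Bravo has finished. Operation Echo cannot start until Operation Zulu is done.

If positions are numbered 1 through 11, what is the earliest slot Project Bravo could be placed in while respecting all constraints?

Working backwards through the constraints from Project Bravo, its only required predecessor is Task Sierra.
So at minimum 1 operation comes before Project Bravo, putting Project Bravo no earlier than position 2. That position is achievable by scheduling exactly that predecessor first.

2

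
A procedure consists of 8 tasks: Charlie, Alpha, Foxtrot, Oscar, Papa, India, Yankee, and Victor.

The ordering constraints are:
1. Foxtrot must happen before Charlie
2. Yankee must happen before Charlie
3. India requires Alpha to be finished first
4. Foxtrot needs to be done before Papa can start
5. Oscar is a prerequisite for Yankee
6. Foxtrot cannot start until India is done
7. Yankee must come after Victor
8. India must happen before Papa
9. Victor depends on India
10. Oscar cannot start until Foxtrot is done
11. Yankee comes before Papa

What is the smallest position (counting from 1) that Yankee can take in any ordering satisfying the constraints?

Working backwards through the constraints from Yankee, its full set of required predecessors is Alpha, Foxtrot, Oscar, India, Victor — 5 of them.
So at minimum 5 tasks come before Yankee, putting Yankee no earlier than position 6. That position is achievable by scheduling exactly those predecessors first.

6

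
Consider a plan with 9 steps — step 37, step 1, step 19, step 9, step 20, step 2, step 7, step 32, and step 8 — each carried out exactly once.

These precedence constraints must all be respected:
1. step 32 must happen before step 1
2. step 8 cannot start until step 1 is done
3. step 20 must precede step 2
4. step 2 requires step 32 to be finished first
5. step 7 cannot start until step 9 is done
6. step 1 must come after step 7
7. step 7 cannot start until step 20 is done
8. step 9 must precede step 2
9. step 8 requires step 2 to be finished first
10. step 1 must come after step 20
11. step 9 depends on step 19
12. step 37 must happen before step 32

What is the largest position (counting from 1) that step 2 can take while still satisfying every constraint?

8

Following the constraints forward from step 2, its only required successor is step 8.
With 1 mandatory successor out of 9 steps total, the latest slot for step 2 is 9−1 = 8, and it's reachable by doing all non-successors before step 2.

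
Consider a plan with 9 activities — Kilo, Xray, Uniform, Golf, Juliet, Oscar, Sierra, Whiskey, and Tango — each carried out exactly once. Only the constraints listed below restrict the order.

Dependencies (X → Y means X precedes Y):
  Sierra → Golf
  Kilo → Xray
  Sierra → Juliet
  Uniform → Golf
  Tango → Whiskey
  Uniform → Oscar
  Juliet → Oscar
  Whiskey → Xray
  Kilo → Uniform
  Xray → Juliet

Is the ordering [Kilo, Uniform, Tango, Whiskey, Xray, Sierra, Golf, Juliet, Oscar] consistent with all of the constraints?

Yes

Going through the constraints one by one, each required predecessor appears earlier in the sequence than its dependent — e.g. Uniform (position 2) is before Oscar (position 9), as required.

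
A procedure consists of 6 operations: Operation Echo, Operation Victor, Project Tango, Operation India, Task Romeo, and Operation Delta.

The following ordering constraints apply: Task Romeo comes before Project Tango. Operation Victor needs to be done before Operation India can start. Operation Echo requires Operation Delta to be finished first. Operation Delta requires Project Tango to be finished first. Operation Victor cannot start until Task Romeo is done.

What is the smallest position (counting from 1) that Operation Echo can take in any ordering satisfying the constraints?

Working backwards through the constraints from Operation Echo, its full set of required predecessors is Project Tango, Task Romeo, Operation Delta — 3 of them.
With 3 mandatory predecessors, the earliest Operation Echo can sit is position 3+1 = 4, and placing just those 3 first achieves it.

4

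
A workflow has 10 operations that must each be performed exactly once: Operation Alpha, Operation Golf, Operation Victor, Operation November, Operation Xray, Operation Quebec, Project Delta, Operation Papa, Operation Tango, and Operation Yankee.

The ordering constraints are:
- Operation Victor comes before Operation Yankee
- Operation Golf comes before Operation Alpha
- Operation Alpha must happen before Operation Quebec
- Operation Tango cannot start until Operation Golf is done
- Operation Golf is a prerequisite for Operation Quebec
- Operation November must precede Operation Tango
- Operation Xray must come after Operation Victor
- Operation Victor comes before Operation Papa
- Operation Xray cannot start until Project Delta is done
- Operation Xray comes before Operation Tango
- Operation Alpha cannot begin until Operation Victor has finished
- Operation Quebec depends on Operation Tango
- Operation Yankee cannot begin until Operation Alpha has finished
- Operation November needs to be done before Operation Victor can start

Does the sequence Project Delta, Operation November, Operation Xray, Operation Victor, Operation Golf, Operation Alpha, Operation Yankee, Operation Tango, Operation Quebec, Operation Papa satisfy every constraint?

No

Here Operation Victor comes after Operation Xray.
That contradicts the constraint that Operation Victor must precede Operation Xray.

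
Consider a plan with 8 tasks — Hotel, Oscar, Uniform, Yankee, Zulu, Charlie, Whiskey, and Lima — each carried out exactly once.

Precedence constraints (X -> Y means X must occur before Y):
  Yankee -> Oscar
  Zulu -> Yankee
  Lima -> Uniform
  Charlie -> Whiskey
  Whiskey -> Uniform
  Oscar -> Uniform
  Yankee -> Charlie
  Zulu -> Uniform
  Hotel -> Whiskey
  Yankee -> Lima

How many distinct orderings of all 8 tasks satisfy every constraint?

64

The tasks with no prerequisites are Hotel, Zulu; any of them can be placed first.
Systematically extending each partial ordering one task at a time and counting, there are 64 complete orderings.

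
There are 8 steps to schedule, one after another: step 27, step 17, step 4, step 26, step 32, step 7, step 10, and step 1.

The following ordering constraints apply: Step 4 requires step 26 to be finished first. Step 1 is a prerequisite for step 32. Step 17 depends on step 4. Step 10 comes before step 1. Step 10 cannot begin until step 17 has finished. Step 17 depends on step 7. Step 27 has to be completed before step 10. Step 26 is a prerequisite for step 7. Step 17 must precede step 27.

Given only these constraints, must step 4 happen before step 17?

Following the dependencies: step 4 → step 17.
Hence step 4 necessarily comes before step 17.

Yes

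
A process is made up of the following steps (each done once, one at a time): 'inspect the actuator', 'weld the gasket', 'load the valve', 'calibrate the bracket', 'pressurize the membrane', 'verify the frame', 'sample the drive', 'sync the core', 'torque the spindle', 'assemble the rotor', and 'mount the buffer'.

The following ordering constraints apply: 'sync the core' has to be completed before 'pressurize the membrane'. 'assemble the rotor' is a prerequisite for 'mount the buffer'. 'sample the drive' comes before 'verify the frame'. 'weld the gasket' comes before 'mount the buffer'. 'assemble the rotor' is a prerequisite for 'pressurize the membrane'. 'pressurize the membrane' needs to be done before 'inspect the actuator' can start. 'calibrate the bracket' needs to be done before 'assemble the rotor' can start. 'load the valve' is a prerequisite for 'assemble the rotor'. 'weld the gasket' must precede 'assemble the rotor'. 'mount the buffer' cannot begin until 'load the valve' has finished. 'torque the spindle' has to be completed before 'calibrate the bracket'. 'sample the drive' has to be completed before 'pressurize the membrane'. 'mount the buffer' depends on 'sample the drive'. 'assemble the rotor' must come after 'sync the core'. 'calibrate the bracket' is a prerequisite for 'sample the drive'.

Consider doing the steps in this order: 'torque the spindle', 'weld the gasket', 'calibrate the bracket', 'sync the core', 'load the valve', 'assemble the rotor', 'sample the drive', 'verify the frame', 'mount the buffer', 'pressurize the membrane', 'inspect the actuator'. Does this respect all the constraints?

Going through the constraints one by one, each required predecessor appears earlier in the sequence than its dependent — e.g. 'weld the gasket' (position 2) is before 'mount the buffer' (position 9), as required.

Yes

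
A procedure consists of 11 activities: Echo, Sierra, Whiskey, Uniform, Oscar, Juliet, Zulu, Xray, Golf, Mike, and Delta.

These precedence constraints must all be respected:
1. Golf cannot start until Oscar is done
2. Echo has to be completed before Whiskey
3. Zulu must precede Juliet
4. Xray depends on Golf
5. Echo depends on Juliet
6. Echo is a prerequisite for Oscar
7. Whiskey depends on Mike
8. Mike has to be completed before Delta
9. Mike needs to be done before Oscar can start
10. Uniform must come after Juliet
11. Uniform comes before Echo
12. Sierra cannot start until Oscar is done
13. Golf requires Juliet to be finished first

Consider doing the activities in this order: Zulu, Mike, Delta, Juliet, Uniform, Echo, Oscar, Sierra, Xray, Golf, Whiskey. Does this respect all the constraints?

In the proposed order, Xray appears before Golf.
Since Golf is required before Xray, the ordering is invalid.

No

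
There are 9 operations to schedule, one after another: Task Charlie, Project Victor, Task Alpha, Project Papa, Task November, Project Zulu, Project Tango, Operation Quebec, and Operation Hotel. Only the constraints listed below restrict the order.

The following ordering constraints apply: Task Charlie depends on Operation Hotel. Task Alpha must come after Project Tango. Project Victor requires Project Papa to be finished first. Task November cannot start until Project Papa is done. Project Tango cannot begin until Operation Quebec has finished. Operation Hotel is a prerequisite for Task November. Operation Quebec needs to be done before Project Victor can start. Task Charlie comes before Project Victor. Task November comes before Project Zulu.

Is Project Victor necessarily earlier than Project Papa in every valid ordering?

No

In fact the dependencies run the other way: Project Papa → Project Victor.
So Project Victor does not have to come before Project Papa — it cannot.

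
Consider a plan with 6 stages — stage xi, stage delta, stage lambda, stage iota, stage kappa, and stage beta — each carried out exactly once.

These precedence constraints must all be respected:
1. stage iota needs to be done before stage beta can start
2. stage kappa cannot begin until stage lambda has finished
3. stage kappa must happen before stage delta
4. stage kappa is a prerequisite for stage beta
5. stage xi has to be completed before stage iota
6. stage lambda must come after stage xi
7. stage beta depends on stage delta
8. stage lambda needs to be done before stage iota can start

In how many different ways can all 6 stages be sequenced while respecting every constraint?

Only stage xi has no prerequisites, so it must go first.
Enumerating by repeatedly choosing an available stage (one whose prerequisites are all placed) gives 3 distinct complete orderings.

3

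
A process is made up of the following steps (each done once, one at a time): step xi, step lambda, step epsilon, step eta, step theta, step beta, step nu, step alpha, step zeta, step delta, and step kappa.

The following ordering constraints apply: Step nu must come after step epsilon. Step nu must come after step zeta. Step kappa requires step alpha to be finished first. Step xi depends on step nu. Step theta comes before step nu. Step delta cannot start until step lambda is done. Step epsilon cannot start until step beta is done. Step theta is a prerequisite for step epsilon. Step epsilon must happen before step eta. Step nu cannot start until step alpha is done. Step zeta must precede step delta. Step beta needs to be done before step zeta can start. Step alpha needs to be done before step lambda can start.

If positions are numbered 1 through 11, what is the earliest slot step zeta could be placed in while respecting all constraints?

2

Working backwards through the constraints from step zeta, its only required predecessor is step beta.
With 1 mandatory predecessor, the earliest step zeta can sit is position 1+1 = 2, and placing just that one first achieves it.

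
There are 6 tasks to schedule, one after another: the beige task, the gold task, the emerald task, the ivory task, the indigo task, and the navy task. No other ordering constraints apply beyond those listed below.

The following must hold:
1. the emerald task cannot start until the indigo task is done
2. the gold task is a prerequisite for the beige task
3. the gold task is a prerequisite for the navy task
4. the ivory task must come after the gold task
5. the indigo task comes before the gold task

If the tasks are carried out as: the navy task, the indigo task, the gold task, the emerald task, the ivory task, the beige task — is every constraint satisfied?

No

The sequence places the navy task ahead of the gold task.
Since the gold task is required before the navy task, the ordering is invalid.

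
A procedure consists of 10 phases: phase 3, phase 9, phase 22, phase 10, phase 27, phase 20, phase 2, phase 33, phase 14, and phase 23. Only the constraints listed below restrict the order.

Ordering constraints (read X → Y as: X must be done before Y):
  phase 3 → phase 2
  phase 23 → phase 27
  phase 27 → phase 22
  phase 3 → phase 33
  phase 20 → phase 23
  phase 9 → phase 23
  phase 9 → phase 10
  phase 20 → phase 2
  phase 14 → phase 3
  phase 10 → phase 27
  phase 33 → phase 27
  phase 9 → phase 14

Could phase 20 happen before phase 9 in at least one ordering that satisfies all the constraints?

No chain of constraints runs from phase 9 to phase 20, so phase 9 is not required to come first.
That means at least one valid schedule has phase 20 before phase 9.

Yes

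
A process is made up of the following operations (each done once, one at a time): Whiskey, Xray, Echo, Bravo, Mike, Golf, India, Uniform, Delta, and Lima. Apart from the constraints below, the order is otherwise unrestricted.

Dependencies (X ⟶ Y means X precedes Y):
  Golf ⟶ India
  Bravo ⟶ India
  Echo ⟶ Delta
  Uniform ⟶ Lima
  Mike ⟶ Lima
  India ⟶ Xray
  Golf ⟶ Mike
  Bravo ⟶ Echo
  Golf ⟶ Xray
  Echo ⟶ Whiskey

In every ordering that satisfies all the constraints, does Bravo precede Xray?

Yes

There is a constraint chain Bravo → India → Xray.
That forces Bravo before Xray in every valid schedule.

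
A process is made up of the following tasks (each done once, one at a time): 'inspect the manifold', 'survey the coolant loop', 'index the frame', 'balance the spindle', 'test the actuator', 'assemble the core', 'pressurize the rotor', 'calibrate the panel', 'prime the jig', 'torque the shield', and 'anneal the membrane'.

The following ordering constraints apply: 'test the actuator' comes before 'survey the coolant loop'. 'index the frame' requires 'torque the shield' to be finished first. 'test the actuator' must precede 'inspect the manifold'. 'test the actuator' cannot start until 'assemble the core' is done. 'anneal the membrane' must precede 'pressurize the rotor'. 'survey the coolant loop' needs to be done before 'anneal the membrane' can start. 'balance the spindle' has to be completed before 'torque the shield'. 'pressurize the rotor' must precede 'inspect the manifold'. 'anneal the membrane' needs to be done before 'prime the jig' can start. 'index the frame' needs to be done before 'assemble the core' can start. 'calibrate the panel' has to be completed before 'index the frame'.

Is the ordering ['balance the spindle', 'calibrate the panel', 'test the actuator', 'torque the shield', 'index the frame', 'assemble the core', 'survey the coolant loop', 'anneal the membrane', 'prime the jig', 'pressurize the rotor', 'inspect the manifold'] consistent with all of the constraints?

No

In the proposed order, 'test the actuator' appears before 'assemble the core'.
Since 'assemble the core' is required before 'test the actuator', the ordering is invalid.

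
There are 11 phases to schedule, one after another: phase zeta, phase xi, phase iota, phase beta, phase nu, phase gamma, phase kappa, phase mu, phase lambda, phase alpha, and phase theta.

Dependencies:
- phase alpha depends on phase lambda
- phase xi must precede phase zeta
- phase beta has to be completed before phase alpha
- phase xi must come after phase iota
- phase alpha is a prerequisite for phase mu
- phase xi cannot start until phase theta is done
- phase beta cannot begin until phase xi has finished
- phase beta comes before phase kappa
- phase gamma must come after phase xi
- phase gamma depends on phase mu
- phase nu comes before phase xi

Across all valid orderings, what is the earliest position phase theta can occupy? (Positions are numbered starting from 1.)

1

No constraint forces any other phase before phase theta, so it can be placed first.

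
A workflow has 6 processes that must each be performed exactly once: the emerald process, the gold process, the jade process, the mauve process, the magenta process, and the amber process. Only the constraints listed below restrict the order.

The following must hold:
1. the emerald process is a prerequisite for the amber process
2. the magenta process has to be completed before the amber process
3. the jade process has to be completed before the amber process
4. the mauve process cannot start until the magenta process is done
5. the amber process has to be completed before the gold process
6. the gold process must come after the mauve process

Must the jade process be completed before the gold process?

Tracing the constraints gives a chain: the jade process → the amber process → the gold process.
That forces the jade process before the gold process in every valid schedule.

Yes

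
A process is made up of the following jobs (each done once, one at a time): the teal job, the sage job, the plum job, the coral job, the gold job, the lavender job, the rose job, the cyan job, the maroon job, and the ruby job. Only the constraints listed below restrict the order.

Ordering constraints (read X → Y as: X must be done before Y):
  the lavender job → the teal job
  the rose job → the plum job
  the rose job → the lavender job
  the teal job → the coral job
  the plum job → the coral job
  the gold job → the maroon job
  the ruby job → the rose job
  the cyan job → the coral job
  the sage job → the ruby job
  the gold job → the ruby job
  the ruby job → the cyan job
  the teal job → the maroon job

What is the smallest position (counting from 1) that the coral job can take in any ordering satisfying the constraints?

9

The jobs that are forced before the coral job, directly or transitively, are the teal job, the sage job, the plum job, the gold job, the lavender job, the rose job, the cyan job, the ruby job. That's 8 jobs.
So at minimum 8 jobs come before the coral job, putting the coral job no earlier than position 9. That position is achievable by scheduling exactly those predecessors first.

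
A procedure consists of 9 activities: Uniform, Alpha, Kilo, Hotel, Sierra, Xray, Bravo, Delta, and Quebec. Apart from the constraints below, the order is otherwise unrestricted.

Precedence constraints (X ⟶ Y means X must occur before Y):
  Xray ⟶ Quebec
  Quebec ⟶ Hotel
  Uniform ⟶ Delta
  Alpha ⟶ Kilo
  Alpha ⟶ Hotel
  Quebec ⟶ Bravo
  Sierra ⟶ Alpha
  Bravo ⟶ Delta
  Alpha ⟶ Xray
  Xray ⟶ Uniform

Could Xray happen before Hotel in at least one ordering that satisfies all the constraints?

The constraints force Xray before Hotel, so yes — every valid ordering has Xray earlier.

Yes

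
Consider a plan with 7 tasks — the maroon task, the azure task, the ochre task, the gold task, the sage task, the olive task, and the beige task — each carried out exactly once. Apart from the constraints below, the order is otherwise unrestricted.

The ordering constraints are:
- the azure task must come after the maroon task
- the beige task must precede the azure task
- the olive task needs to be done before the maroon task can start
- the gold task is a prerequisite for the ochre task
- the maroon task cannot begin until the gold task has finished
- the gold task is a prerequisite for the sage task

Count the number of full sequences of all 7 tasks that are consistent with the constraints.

3 tasks have no prerequisites (the gold task, the olive task, the beige task), so any of them could come first.
Counting all ways to extend the partial order to a total order gives 174.

174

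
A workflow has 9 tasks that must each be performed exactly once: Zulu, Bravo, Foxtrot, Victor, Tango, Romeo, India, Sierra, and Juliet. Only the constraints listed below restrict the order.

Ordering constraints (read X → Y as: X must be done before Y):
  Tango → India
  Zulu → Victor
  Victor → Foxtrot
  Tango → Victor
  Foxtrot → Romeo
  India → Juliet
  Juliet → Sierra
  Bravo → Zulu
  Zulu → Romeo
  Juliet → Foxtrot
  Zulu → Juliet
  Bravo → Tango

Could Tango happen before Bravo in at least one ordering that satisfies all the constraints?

There is a dependency chain Bravo → Tango, so Tango always comes after Bravo.
Hence Tango can never be scheduled before Bravo.

No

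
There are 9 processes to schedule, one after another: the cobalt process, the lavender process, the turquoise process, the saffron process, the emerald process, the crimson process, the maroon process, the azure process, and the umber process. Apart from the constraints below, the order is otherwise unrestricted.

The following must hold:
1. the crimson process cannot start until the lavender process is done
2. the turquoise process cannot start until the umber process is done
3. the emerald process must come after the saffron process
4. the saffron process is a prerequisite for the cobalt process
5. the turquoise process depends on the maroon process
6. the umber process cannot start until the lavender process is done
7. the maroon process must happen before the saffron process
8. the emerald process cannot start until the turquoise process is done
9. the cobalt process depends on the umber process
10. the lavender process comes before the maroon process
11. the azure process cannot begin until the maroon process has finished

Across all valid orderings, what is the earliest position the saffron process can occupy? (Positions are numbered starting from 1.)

Working backwards through the constraints from the saffron process, its full set of required predecessors is the lavender process, the maroon process — 2 of them.
So at minimum 2 processes come before the saffron process, putting the saffron process no earlier than position 3. That position is achievable by scheduling exactly those predecessors first.

3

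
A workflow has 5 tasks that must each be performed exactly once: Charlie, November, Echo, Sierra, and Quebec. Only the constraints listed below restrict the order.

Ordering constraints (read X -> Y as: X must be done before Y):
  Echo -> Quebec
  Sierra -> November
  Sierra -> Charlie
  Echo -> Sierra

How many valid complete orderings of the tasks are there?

8

Echo is the only task with nothing required before it, so every ordering starts there.
Systematically extending each partial ordering one task at a time and counting, there are 8 complete orderings.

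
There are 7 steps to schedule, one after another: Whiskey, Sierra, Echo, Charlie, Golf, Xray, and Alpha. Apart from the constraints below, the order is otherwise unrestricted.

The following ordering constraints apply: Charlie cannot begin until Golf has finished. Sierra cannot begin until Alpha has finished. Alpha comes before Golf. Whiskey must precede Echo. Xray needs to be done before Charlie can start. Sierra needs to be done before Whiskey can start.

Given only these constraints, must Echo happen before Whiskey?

The constraints actually force Whiskey before Echo (via Whiskey → Echo), not the other way around.
So Echo never precedes Whiskey.

No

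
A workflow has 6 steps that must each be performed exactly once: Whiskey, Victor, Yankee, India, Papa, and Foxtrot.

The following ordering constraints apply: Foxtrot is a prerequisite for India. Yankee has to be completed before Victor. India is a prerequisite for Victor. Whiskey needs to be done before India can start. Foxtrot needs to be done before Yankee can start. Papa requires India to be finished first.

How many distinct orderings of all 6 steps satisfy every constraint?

2 steps have no prerequisites (Whiskey, Foxtrot), so any of them could come first.
Systematically extending each partial ordering one step at a time and counting, there are 12 complete orderings.

12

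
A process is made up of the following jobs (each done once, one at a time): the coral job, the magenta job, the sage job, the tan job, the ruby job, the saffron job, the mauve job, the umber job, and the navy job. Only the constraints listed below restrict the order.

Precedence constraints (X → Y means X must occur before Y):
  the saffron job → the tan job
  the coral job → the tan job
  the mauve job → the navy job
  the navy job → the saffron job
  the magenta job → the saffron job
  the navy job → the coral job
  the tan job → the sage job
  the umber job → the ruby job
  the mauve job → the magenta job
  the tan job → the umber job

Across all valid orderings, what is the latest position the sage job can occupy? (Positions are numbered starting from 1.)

Nothing depends on the sage job, so it can be the final job, position 9.

9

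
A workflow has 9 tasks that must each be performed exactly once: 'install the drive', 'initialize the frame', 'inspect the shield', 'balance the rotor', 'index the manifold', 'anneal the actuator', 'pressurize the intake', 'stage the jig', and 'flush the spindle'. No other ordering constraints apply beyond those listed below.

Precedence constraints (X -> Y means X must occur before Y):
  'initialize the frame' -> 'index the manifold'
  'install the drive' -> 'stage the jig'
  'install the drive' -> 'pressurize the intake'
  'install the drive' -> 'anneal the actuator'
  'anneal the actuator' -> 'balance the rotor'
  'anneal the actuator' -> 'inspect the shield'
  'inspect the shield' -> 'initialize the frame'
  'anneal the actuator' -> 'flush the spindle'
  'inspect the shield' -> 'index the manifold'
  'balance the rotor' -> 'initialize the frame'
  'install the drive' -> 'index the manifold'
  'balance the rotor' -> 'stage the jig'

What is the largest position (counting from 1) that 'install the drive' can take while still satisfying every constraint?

Following every chain forward from 'install the drive', the tasks that must come later are 'initialize the frame', 'inspect the shield', 'balance the rotor', 'index the manifold', 'anneal the actuator', 'pressurize the intake', 'stage the jig', 'flush the spindle' — 8 of them.
So at least 8 tasks follow 'install the drive', putting 'install the drive' no later than position 1. That position is achievable by scheduling everything else first.

1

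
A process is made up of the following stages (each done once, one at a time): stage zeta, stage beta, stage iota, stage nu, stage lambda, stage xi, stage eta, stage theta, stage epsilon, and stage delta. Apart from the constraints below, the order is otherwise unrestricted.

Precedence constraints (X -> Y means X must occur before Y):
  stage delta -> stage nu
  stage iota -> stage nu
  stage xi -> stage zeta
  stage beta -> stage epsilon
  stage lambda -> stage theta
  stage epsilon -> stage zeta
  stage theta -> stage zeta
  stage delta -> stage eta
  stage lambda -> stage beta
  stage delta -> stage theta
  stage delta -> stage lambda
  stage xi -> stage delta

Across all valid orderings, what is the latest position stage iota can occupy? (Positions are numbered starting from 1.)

9

Following the constraints forward from stage iota, its only required successor is stage nu.
So at least 1 stage follows stage iota, putting stage iota no later than position 9. That position is achievable by scheduling everything else first.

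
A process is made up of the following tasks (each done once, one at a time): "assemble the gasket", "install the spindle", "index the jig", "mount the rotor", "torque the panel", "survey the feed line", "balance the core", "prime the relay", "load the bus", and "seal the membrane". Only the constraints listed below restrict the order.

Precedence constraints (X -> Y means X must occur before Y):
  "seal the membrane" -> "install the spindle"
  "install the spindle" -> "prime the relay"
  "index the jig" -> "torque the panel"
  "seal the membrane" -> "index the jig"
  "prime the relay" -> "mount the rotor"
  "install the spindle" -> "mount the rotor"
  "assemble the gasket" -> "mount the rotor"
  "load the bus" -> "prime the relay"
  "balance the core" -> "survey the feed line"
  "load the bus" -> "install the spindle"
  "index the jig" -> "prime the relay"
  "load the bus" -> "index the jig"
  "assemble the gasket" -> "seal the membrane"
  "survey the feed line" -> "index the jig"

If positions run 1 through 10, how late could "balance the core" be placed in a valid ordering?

Following every chain forward from "balance the core", the tasks that must come later are "index the jig", "mount the rotor", "torque the panel", "survey the feed line", "prime the relay" — 5 of them.
So at least 5 tasks follow "balance the core", putting "balance the core" no later than position 5. That position is achievable by scheduling everything else first.

5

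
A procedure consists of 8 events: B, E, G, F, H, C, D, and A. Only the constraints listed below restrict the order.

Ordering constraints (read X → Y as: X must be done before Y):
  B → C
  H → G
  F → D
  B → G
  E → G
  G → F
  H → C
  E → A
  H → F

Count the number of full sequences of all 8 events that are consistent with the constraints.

The events with no prerequisites are B, E, H; any of them can be placed first.
Enumerating by repeatedly choosing an available event (one whose prerequisites are all placed) gives 152 distinct complete orderings.

152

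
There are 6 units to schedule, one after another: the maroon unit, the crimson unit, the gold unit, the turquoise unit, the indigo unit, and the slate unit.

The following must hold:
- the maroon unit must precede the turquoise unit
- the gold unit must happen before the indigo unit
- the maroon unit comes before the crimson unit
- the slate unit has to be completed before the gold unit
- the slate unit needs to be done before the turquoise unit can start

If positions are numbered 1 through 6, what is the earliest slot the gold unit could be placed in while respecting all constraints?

2

Working backwards through the constraints from the gold unit, its only required predecessor is the slate unit.
With 1 mandatory predecessor, the earliest the gold unit can sit is position 1+1 = 2, and placing just that one first achieves it.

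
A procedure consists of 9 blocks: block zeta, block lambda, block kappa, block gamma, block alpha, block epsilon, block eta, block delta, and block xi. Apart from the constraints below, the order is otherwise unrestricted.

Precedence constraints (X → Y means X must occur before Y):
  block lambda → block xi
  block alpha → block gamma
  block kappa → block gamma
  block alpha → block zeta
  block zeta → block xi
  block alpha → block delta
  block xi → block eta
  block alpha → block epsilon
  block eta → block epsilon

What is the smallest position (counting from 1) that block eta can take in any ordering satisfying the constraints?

The blocks that are forced before block eta, directly or transitively, are block zeta, block lambda, block alpha, block xi. That's 4 blocks.
So at minimum 4 blocks come before block eta, putting block eta no earlier than position 5. That position is achievable by scheduling exactly those predecessors first.

5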